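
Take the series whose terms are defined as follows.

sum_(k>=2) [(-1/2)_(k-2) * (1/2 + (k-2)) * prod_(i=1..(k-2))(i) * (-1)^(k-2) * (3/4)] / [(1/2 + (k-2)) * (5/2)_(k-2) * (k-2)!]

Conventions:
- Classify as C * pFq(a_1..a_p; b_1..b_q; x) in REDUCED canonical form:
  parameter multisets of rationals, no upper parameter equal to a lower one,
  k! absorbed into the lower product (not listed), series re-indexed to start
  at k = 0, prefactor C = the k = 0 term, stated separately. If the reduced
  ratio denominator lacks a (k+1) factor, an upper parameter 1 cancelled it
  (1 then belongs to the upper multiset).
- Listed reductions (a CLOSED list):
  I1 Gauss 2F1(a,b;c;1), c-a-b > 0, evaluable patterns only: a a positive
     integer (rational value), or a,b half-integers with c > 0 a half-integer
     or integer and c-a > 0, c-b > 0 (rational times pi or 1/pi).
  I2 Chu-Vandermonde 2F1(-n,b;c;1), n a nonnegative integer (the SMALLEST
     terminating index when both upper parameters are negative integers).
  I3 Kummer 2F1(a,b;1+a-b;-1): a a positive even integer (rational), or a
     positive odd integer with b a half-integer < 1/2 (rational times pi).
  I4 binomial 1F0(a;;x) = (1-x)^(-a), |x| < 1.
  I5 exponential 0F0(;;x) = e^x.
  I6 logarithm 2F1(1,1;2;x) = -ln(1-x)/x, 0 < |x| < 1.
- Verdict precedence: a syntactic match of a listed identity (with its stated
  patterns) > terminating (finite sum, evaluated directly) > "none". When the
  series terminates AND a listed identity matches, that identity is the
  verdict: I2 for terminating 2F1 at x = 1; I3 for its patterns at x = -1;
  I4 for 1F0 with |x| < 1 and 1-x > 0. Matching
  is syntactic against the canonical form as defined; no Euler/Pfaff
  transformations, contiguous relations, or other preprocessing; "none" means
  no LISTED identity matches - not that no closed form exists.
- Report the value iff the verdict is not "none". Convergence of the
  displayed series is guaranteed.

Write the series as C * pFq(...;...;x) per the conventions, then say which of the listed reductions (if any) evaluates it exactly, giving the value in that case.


Key step: with t_0 = 3/4, the running product (C = 3/4, x = -1) telescopes to a rising factorial.
Ratio: r(k) = (-1) * (k-1/2) (k+1) / [(k+5/2) (k+1)] - rational in k. x = (-1); t_0 = 3/4; negate the roots.

Prefactor 3/4, argument -1: 2F1 with upper {-1/2, 1} over lower {5/2}. Verdict: Kummer (I3) fires (x = -1; c = 5/2 equals 1+a-b for upper {-1/2, 1}: listed pattern). Sum: (9/32) * pi.


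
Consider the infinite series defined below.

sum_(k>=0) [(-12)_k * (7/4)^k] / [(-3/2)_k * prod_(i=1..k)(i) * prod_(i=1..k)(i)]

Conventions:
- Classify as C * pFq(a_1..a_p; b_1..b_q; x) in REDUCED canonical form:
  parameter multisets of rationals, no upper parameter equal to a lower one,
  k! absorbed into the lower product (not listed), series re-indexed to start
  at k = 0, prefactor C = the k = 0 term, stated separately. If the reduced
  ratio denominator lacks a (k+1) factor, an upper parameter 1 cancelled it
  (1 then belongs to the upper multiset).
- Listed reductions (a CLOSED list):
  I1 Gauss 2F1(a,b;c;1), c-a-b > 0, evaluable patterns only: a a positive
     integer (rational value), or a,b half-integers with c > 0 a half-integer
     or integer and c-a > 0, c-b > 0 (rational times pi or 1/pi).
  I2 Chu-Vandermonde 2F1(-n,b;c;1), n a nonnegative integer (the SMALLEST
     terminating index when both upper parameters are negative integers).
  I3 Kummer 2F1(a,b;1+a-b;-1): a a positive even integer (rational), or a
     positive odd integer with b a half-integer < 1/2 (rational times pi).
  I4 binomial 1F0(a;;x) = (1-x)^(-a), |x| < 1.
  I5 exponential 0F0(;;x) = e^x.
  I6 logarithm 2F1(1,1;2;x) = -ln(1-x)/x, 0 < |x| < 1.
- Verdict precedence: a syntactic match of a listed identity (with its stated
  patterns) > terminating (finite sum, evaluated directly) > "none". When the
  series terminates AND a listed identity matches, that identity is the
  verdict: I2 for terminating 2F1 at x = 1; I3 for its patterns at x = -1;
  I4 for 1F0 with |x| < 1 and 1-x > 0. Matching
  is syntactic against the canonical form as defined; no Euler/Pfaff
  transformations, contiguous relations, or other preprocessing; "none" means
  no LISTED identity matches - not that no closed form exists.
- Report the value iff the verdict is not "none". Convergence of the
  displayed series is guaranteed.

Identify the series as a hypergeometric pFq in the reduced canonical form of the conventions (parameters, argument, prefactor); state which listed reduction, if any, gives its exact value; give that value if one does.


Canonical form: C = 1 times 1F2 with upper {-12}, lower {-3/2, 1}, x = 7/4. Verdict: terminating - upper parameter -12 makes this a finite sum (last index 12), evaluated exactly. Its exact value is -7886378429948118566351/78647281243914240000.

First insight: t_0 being 1, the lower running product (prefactor 1) is a rising factorial.
Adjacent-term ratio: r(k) = (7/4) * (k-12) / [(k-3/2) (k+1) (k+1)] - rational in k. x = (7/4); t_0 = 1; negate the roots.


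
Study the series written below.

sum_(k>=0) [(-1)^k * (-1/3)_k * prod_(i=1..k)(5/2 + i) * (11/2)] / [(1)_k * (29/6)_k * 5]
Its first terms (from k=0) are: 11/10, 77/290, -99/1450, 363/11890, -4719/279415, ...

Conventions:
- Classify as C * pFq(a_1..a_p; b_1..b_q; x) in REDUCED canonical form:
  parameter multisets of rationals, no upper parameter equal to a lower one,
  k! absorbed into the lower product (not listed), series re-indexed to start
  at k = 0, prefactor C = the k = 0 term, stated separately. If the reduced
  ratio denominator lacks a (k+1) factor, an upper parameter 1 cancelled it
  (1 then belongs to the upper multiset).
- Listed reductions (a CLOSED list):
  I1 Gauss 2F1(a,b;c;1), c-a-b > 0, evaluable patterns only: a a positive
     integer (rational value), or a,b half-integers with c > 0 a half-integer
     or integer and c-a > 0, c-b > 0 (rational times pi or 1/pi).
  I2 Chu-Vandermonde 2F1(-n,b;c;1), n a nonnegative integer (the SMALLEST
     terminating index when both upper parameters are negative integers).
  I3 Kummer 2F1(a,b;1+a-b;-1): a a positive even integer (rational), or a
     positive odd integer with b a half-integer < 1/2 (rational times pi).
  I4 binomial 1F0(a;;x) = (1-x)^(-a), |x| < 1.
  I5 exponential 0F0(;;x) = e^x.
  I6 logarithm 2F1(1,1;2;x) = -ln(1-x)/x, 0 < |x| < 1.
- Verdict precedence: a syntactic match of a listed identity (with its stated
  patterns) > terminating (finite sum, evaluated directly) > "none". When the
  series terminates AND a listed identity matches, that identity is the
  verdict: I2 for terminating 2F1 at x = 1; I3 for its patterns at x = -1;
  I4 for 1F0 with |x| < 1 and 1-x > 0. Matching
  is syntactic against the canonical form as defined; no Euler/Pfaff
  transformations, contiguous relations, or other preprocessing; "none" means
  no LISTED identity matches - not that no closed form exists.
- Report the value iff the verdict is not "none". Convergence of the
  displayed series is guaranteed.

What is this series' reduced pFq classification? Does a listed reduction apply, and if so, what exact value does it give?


Key step: t_0 being 11/10, (1)_k (C = 11/10, x = -1) is k! itself.
Term ratio: r(k) = (-1) * (k-1/3) (k+7/2) / [(k+29/6) (k+1)] - poly over poly, x = (-1) from leading terms; C = 11/10 at k = 0.

Canonical form: C = 11/10 times 2F1 with upper {-1/3, 7/2}, lower {29/6}, x = -1. Verdict: none (x = -1): each listed identity misses the multisets {-1/3, 7/2} ; {29/6}.


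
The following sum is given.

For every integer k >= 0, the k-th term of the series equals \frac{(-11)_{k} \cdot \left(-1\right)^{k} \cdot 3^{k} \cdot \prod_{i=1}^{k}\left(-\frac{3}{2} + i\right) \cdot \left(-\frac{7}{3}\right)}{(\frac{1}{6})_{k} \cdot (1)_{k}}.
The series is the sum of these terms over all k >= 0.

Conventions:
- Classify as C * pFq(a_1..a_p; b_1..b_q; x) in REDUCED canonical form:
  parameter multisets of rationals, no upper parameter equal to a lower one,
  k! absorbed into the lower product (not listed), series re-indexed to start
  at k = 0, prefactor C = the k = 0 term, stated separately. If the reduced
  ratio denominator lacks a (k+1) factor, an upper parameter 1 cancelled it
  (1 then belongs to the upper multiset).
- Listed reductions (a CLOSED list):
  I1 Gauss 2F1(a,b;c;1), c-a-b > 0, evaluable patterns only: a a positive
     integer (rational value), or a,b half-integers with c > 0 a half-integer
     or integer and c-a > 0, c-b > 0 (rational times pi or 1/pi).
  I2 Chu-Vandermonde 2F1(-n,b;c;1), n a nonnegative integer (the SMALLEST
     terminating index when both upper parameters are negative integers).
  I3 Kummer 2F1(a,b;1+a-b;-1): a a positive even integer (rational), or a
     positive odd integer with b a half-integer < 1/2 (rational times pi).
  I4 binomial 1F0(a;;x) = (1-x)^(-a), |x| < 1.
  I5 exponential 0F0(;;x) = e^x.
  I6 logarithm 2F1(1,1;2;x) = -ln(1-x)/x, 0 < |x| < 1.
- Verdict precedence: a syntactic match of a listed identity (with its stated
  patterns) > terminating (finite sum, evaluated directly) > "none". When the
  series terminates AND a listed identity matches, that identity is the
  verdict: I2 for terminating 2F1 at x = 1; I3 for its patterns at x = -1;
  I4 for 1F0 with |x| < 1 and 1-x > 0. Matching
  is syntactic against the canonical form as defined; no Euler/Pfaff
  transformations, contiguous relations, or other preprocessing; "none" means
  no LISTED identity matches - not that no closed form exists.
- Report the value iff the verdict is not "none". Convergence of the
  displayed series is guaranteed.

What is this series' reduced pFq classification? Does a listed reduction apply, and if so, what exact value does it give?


Reduced: x = -3, 2F1, upper = {-11, -\frac{1}{2}}, lower = {\frac{1}{6}}, C = -\frac{7}{3}. Verdict: terminating - upper -11 stops the sum at k = 11; the 12 terms are added exactly. Value: \frac{317918289392041984}{78027548235}.

Key step: with t_0 = -\frac{7}{3}, the running product (C = -7/3, x = -3) telescopes to a rising factorial.
Term ratio: r(k) = -3 * (k-11) (k-\frac{1}{2}) / [(k+\frac{1}{6}) (k+1)] ; factor over Q: parameters, x = -3, and C = -\frac{7}{3}.


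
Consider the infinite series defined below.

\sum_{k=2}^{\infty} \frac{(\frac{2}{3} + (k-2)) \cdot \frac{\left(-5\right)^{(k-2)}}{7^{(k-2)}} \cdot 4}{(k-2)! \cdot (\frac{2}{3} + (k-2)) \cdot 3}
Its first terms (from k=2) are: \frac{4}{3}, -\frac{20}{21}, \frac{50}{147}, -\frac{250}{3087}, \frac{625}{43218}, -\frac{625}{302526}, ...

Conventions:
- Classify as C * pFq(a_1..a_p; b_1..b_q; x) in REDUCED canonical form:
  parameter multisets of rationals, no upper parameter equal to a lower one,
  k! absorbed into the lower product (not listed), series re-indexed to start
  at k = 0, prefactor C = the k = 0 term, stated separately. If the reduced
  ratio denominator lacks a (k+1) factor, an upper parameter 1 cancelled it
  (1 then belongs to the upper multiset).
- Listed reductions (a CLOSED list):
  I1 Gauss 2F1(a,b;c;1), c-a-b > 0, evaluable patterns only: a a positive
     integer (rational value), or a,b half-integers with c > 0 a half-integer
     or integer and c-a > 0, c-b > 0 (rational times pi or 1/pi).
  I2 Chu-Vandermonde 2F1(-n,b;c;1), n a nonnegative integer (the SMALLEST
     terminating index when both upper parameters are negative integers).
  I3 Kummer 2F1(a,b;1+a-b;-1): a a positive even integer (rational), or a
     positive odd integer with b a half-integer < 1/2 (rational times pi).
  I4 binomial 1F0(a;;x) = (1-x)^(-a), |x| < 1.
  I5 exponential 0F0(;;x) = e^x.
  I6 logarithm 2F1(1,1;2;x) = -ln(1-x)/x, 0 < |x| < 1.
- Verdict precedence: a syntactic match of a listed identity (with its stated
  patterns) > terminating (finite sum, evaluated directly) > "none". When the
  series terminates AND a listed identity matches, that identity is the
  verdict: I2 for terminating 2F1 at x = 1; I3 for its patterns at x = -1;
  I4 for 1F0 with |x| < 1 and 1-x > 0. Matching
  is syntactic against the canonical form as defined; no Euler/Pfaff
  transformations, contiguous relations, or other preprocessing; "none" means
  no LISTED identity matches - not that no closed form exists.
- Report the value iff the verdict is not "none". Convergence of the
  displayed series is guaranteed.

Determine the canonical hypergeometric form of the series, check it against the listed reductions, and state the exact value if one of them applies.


Classification (C = \frac{4}{3}): 0F0 with upper {-}, lower {-}, argument x = -\frac{5}{7}. Verdict at x = -\frac{5}{7}: the I5 exponential reduction matches (the 0F0 exponential series at x = -\frac{5}{7}). Sum: \frac{4}{3} \cdot e^{-\frac{5}{7}}.

Key observation: t_0 being \frac{4}{3}, k + 2/3 divides numerator and denominator alike; prefactor 4/3 after cancelling.
Consecutive-term ratio: r(k) = -\frac{5}{7} * 1 / [(k+1)] - rational; roots negated = parameters, x = -\frac{5}{7}, C = \frac{4}{3}.


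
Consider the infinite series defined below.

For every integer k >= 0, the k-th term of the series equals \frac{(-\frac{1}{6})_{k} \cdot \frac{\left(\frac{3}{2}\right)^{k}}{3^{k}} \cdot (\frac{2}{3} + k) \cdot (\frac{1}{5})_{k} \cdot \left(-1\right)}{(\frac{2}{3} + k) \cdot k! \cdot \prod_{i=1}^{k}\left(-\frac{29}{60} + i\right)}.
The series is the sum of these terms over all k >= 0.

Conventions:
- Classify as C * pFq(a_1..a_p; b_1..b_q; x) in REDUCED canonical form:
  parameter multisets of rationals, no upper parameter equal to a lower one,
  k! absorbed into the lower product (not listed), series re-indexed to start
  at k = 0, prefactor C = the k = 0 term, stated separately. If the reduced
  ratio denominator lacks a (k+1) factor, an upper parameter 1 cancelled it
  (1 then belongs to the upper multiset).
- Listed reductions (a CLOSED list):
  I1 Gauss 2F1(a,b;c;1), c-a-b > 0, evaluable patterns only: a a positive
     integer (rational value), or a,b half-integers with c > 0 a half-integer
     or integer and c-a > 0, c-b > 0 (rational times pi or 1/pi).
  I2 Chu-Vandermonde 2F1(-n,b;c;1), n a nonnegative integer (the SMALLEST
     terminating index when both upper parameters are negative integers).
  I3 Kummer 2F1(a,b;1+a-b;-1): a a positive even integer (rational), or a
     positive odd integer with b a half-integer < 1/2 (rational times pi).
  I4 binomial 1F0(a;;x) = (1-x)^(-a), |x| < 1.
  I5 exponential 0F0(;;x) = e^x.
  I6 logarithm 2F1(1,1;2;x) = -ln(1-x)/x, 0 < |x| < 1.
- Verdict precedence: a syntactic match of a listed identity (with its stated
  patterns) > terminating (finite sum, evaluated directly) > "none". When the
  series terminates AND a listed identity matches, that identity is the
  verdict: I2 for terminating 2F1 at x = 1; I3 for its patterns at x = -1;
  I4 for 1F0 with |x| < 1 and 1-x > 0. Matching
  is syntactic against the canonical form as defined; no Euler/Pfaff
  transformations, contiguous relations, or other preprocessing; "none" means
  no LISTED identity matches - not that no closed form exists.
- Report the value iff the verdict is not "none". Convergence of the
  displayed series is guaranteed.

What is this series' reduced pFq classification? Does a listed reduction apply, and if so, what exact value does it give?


The series (x = \frac{1}{2}) is 2F1: upper {-\frac{1}{6}, \frac{1}{5}}, lower {\frac{31}{60}}, prefactor -1. Verdict: none (x = \frac{1}{2}): each listed identity misses the multisets {-\frac{1}{6}, \frac{1}{5}} ; {\frac{31}{60}}.

Key step: from the first term -1: the two k-th powers (prefactor -1) combine into one argument.
Term ratio: r(k) = \frac{1}{2} * (k-\frac{1}{6}) (k+\frac{1}{5}) / [(k+\frac{31}{60}) (k+1)] ; factor over Q: parameters, x = \frac{1}{2}, and C = -1.


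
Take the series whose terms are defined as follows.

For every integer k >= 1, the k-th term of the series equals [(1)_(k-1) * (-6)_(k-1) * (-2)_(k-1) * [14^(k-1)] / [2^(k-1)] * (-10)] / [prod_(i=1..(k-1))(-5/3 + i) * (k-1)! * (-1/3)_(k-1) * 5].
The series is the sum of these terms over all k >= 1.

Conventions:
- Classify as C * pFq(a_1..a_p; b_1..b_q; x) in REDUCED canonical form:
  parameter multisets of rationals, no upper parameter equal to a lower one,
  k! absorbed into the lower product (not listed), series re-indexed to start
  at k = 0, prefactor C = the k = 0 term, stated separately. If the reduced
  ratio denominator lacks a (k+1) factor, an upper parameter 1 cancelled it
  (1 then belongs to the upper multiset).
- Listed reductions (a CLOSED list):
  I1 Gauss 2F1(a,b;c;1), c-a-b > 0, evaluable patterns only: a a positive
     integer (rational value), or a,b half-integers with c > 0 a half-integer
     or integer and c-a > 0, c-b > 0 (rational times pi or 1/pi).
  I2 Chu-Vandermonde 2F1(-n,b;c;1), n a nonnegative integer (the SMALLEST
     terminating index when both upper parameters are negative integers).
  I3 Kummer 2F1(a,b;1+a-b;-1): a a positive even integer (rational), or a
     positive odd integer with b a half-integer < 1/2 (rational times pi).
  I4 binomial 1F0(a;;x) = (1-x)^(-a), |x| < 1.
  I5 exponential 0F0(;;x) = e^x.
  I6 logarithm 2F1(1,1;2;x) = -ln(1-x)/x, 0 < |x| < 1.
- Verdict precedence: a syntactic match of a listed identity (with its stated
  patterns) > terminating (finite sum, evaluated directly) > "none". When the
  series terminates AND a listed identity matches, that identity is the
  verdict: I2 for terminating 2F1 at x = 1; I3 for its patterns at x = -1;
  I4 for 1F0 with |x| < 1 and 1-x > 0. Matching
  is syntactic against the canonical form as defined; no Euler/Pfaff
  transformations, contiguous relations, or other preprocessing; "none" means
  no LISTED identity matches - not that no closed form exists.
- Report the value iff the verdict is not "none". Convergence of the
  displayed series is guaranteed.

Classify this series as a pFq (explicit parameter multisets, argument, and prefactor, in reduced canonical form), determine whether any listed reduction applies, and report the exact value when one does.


x = 7 here; the reduced form reads 3F2, upper {-6, -2, 1}, lower {-2/3, -1/3}, C = -2. Verdict: terminating - the sum ends at index 2 because -2 is a negative integer; exact evaluation follows. Exact value: -119828.

Structural cue: with t_0 = -2, the lower running product (C = -2) is a rising factorial.
Consecutive-term ratio: r(k) = 7 * (k-6) (k-2) (k+1) / [(k-2/3) (k-1/3) (k+1)] - rational in k. x = 7; t_0 = -2; negate the roots.


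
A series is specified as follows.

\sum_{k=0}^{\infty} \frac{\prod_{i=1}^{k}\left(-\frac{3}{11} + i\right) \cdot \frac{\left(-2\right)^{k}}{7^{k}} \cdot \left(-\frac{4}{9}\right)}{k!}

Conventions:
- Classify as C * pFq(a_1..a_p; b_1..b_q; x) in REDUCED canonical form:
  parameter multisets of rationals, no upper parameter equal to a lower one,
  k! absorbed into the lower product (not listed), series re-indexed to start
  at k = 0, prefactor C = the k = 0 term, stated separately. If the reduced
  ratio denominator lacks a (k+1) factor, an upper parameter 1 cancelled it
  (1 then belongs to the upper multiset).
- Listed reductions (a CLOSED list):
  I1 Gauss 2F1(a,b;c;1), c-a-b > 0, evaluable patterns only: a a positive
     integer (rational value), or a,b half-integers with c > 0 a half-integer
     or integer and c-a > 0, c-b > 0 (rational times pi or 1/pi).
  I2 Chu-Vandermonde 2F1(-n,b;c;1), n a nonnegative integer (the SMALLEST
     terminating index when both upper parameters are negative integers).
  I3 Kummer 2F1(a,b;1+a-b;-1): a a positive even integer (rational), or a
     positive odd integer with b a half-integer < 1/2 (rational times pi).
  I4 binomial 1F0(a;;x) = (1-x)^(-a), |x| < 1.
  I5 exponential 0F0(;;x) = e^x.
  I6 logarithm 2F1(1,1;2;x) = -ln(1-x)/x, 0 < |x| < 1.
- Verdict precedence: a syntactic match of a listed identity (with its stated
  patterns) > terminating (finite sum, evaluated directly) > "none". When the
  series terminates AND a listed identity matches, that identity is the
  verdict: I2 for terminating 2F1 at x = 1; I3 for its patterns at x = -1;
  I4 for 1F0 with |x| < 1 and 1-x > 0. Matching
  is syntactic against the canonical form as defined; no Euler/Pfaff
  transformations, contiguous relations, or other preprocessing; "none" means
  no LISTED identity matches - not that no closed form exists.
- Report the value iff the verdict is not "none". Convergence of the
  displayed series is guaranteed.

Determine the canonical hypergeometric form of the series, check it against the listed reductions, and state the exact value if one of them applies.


This is -\frac{4}{9} * 1F0(\frac{8}{11}; -; -\frac{2}{7}) in reduced canonical form. Verdict: the I4 binomial reduction applies (the 1F0 binomial series: exponent -8/11, x = -\frac{2}{7}). Value: \left(-\frac{4}{9}\right) \cdot \left(\frac{9}{7}\right)^{-\frac{8}{11}}.

The tell: with t_0 = -\frac{4}{9}, the two geometric factors (prefactor -4/9) combine into one argument.
Step ratio: r(k) = -\frac{2}{7} * (k+\frac{8}{11}) / [(k+1)] - rational in k. x = -\frac{2}{7}; t_0 = -\frac{4}{9}; negate the roots.


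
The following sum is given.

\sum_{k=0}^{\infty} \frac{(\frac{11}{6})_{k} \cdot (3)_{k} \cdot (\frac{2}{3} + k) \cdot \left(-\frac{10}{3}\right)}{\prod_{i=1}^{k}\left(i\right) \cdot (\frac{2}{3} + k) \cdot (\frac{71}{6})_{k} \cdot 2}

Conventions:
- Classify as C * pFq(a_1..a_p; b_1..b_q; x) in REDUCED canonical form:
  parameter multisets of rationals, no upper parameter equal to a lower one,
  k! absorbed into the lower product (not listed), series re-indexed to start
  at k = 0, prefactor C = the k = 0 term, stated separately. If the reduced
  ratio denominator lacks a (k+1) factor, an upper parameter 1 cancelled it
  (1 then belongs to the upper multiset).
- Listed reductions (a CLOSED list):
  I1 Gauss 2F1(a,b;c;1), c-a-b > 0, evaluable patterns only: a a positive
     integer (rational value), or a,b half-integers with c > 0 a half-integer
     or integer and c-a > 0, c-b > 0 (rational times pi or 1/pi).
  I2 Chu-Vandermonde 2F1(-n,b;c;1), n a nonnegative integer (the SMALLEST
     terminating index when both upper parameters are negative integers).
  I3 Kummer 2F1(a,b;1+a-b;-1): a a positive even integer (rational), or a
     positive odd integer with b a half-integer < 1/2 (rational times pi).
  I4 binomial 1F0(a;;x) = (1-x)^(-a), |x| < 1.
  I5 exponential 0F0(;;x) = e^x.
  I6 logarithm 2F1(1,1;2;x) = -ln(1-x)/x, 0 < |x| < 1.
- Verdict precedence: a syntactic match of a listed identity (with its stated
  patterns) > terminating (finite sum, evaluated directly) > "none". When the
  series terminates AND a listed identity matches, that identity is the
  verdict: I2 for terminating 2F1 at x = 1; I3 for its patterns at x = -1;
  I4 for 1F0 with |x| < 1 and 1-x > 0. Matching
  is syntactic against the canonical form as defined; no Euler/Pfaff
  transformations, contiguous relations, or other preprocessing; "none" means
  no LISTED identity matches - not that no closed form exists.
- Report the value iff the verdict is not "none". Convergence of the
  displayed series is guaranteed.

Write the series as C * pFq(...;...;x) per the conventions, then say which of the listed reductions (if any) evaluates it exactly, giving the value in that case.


Reduced: x = 1, 2F1, upper = {\frac{11}{6}, 3}, lower = {\frac{71}{6}}, C = -\frac{5}{3}. Verdict: the Gauss summation I1 matches (x = 1: the Gamma ratio telescopes since c-a-b = 7 > 0 and a = 3 in Z>0). Hence: -\frac{1016275}{326592}.

Key step: with t_0 = -\frac{5}{3}, the constant factors (prefactor -5/3) combine into one prefactor.
Term ratio: r(k) = 1 * (k+\frac{11}{6}) (k+3) / [(k+\frac{71}{6}) (k+1)] - rational; roots negated = parameters, x = 1, C = -\frac{5}{3}.


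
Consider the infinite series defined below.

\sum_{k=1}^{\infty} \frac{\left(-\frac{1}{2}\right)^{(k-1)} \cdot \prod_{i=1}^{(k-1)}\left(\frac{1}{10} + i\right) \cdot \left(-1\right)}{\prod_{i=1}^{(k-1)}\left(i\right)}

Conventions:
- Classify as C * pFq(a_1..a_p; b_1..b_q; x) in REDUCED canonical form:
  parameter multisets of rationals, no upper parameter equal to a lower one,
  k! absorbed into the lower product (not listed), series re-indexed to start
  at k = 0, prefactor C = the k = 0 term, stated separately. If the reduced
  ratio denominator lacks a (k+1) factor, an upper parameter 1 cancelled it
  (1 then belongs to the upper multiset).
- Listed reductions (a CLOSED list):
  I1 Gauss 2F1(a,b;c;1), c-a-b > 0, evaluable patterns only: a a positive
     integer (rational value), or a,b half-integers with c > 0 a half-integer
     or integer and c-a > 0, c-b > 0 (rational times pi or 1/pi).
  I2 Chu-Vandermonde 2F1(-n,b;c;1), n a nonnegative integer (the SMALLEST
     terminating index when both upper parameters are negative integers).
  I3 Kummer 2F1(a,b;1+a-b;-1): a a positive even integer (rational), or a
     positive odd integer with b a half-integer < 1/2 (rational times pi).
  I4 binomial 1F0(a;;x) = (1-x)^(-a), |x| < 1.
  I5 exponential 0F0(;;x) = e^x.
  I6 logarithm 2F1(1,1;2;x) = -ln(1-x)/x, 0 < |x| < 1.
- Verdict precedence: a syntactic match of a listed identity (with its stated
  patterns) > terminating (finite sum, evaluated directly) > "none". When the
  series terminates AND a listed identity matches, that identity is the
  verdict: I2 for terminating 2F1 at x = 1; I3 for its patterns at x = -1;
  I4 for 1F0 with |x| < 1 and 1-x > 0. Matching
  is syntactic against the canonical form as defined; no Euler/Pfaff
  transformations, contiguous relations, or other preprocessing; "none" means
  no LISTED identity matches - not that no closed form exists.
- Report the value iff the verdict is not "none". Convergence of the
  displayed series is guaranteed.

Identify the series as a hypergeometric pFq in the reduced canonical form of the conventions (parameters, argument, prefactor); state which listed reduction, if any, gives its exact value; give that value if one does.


First insight: x = -\frac{1}{2} and the product of the first k integers (C = -1) is k!.
Consecutive-term ratio: r(k) = -\frac{1}{2} * (k+\frac{11}{10}) / [(k+1)] ; factor over Q: parameters, x = -\frac{1}{2}, and C = -1.

The series (x = -\frac{1}{2}) is 1F0: upper {\frac{11}{10}}, lower {-}, prefactor -1. Verdict: binomial (I4) matches (the 1F0 binomial series: exponent -11/10, x = -\frac{1}{2}). Its exact value is \left(-1\right) \cdot \left(\frac{3}{2}\right)^{-\frac{11}{10}}.


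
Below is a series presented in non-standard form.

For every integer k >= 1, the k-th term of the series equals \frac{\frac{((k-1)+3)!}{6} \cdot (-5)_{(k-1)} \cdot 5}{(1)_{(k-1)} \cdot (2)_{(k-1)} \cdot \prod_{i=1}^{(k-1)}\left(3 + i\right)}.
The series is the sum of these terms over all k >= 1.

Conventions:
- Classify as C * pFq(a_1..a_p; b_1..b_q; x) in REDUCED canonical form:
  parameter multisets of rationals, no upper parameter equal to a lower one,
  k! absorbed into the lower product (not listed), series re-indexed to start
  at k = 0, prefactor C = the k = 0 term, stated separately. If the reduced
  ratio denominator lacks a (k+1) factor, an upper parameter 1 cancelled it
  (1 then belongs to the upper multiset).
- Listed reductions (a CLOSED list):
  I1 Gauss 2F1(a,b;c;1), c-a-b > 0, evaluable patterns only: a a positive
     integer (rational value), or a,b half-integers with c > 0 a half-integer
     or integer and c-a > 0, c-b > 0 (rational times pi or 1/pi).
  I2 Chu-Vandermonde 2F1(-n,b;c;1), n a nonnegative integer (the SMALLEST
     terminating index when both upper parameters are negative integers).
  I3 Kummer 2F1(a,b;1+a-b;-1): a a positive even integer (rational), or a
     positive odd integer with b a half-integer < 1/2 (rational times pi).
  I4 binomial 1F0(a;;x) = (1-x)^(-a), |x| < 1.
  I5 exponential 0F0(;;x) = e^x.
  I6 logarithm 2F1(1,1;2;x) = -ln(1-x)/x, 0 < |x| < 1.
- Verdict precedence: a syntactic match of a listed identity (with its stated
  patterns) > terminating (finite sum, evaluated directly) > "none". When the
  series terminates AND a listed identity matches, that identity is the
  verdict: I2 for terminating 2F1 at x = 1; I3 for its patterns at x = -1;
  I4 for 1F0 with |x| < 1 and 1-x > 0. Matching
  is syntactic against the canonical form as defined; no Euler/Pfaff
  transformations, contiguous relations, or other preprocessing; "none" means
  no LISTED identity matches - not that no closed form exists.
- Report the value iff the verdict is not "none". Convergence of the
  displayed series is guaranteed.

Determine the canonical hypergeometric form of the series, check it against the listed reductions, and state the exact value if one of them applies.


The series (x = 1) is 1F1: upper {-5}, lower {2}, prefactor 5. Verdict: terminating at k = 5: the factor (-5)_k kills every later term; summing the 6 survivors is exact. Its exact value is -\frac{151}{144}.

First insight: t_0 = 5 here, and the parameter 4 appears in both the upper and lower lists and cancels.
Adjacent-term ratio: r(k) = 1 * (k-5) / [(k+2) (k+1)] - rational in k. x = 1; t_0 = 5; negate the roots.


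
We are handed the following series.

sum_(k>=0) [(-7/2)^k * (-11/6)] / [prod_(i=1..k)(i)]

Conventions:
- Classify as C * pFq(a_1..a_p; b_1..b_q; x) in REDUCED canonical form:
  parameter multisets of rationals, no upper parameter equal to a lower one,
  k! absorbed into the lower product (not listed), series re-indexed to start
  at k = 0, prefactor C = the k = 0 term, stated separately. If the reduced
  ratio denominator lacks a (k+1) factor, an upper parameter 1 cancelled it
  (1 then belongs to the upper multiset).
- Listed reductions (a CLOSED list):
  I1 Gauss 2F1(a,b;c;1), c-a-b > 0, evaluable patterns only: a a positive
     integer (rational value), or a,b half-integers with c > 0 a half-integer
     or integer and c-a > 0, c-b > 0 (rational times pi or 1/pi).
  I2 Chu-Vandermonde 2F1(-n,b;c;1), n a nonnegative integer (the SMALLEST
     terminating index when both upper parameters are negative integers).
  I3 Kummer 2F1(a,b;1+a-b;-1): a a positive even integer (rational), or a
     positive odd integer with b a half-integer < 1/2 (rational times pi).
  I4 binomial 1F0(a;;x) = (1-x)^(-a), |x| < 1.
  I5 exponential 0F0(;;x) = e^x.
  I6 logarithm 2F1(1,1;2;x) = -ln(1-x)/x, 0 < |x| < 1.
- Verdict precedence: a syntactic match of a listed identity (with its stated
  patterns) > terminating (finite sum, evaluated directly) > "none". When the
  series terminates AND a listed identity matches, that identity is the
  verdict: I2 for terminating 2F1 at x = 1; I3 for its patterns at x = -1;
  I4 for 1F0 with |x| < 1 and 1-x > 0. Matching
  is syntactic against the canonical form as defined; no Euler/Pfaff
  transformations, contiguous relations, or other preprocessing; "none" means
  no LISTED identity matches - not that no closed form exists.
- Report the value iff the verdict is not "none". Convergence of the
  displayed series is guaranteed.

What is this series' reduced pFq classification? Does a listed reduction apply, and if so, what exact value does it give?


x = -7/2 here; the reduced form reads 0F0, upper {-}, lower {-}, C = -11/6. Verdict: the exponential series (I5) matches (the 0F0 exponential series at x = -7/2). Hence: (-11/6) * e^(-7/2).

First insight: from the first term -11/6: the product of the first k integers (C = -11/6, x = -7/2) is k!.
Term ratio: r(k) = (-7/2) * 1 / [(k+1)] ; factor over Q: parameters, x = (-7/2), and C = -11/6.


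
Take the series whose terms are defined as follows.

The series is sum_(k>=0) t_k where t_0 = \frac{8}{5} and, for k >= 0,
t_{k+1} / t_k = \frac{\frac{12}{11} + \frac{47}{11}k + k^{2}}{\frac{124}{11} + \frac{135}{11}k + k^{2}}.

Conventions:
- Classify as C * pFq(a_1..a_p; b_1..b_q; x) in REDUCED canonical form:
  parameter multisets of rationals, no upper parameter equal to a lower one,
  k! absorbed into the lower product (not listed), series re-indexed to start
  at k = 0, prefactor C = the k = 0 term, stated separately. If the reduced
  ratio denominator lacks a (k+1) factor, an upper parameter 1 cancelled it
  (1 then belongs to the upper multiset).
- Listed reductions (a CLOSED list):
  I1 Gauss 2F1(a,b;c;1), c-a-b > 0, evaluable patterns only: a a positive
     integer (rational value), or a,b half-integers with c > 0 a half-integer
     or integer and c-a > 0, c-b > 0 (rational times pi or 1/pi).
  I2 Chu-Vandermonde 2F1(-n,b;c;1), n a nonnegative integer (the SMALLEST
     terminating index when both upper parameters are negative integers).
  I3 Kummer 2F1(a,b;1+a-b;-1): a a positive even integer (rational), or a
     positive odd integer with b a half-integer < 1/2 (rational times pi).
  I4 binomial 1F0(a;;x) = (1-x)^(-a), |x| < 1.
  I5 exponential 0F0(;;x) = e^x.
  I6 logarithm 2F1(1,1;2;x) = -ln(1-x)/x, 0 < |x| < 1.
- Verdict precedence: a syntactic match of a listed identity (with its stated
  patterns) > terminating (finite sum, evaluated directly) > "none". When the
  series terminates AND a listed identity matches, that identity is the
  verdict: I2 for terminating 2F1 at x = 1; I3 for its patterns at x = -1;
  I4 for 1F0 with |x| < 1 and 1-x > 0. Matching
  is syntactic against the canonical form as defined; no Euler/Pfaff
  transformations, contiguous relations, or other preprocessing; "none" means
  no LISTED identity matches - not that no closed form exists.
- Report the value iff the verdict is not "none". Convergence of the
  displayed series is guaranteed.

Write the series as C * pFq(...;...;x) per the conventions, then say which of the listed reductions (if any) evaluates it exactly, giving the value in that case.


This is \frac{8}{5} * 2F1(\frac{3}{11}, 4; \frac{124}{11}; 1) in reduced canonical form. Verdict: Gauss (I1, integer-parameter pattern) matches (x = 1: the Gamma ratio telescopes since c-a-b = 7 > 0 and a = 4 in Z>0). Hence: \frac{399568}{219615}.

Key step: from the first term \frac{8}{5}: roots of the ratio polynomials (C = 8/5, x = 1) are the negated parameters.
Adjacent-term ratio: r(k) = 1 * (k+\frac{3}{11}) (k+4) / [(k+\frac{124}{11}) (k+1)] - rational in k. x = 1; t_0 = \frac{8}{5}; negate the roots.


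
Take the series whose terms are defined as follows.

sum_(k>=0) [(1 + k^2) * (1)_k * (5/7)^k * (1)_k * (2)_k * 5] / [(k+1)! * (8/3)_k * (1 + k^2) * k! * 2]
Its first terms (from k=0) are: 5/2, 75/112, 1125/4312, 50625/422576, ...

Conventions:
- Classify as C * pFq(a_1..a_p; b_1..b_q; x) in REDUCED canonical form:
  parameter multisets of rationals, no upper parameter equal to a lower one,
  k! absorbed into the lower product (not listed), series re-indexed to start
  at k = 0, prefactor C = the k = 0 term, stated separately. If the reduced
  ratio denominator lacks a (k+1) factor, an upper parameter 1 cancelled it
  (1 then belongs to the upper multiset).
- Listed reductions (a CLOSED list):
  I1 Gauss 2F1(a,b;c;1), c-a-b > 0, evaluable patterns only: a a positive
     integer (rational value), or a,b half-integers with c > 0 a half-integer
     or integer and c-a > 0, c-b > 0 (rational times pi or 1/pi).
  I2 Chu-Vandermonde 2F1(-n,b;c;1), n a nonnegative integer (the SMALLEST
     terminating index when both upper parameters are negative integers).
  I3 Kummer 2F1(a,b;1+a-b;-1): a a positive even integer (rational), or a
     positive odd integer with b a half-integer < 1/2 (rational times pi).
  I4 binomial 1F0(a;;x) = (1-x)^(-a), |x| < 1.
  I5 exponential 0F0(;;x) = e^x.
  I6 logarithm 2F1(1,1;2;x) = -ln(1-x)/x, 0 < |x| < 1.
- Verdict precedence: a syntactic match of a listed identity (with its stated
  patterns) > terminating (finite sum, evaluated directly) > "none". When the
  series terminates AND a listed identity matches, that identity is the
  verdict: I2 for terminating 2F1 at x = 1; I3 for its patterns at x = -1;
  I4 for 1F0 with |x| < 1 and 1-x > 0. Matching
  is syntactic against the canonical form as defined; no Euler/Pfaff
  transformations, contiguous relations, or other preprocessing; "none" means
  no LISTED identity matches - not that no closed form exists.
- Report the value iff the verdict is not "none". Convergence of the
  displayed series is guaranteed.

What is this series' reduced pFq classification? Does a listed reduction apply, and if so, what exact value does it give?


First insight: t_0 being 5/2, the factor k^2 + 1 cancels (top and bottom), leaving prefactor 5/2.
Adjacent-term ratio: r(k) = (5/7) * (k+1) (k+1) / [(k+8/3) (k+1)] - rational; roots negated = parameters, x = (5/7), C = 5/2.

x = 5/7 here; the reduced form reads 2F1, upper {1, 1}, lower {8/3}, C = 5/2. Verdict: none. Every listed pattern misses the 2F1 form at 5/7, upper {1, 1}.


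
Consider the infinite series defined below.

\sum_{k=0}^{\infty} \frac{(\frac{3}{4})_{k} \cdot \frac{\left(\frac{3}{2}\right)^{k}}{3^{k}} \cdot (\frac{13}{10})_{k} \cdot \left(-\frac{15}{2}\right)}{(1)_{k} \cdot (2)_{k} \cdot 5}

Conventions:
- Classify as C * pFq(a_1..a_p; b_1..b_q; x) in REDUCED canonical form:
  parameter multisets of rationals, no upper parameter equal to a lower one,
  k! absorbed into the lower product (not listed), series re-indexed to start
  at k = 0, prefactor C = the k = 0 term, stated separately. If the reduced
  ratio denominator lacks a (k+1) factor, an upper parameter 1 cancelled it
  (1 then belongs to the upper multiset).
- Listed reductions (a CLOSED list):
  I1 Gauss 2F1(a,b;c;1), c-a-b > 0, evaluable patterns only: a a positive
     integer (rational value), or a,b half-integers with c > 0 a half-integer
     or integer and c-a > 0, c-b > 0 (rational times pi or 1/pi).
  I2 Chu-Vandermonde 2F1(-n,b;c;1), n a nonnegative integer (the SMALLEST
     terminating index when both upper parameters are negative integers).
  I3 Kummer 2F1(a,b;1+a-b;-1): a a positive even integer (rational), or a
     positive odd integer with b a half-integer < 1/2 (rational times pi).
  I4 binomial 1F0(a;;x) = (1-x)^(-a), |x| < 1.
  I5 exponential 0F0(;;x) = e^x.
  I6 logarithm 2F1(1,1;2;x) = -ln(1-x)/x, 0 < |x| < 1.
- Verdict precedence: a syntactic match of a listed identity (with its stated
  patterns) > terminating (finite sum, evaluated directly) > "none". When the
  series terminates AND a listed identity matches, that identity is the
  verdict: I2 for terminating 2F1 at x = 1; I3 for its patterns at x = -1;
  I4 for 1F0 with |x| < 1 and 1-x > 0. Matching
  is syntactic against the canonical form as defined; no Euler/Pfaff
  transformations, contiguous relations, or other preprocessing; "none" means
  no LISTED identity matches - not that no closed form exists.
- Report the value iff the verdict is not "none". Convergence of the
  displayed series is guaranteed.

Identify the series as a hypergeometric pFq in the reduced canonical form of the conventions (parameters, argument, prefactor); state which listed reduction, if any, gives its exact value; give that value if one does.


Canonical form: C = -\frac{3}{2} times 2F1 with upper {\frac{3}{4}, \frac{13}{10}}, lower {2}, x = \frac{1}{2}. Verdict: none here - no I1-I6 shape fits x = \frac{1}{2} with lower {2}.

Key step: t_0 = -\frac{3}{2} here, and the two k-th powers (prefactor -3/2) combine into one argument.
Adjacent-term ratio: r(k) = \frac{1}{2} * (k+\frac{3}{4}) (k+\frac{13}{10}) / [(k+2) (k+1)] - rational in k, leading ratio \frac{1}{2}; with t_0 = -\frac{3}{2}, classification follows.


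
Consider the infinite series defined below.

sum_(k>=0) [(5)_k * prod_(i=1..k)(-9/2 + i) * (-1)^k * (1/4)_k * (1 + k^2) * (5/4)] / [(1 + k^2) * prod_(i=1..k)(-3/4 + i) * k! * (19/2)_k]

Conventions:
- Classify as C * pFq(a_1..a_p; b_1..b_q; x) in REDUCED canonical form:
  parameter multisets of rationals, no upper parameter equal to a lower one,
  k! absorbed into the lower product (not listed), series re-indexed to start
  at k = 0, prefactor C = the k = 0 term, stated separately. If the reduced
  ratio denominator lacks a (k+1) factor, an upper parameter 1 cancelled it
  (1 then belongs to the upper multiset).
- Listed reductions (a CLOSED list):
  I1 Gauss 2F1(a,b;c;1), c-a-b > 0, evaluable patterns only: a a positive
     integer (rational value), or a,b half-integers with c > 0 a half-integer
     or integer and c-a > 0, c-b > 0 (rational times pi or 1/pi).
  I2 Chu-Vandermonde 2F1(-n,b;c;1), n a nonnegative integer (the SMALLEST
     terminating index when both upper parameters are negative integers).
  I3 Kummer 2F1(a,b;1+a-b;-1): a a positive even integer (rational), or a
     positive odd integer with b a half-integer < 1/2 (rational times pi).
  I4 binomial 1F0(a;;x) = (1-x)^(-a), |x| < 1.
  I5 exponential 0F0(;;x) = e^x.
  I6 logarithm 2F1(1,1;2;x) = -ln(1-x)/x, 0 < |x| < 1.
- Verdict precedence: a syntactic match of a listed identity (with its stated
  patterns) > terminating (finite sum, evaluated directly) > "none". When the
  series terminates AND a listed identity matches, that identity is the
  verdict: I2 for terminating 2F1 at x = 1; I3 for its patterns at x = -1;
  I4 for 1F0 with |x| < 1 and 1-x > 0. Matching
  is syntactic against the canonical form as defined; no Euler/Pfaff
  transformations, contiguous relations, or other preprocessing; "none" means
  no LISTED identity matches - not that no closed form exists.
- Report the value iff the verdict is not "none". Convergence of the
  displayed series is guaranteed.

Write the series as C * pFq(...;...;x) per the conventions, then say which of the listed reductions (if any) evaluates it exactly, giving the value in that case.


The series (x = -1) is 2F1: upper {-7/2, 5}, lower {19/2}, prefactor 5/4. Verdict: Kummer's theorem (I3) fires (x = -1; c = 19/2 equals 1+a-b for upper {-7/2, 5}: listed pattern). Value: (3828825/2097152) * pi.

First insight: t_0 being 5/4, the running product (C = 5/4, x = -1) telescopes to a rising factorial.
Ratio: r(k) = (-1) * (k-7/2) (k+5) / [(k+19/2) (k+1)] - poly over poly, x = (-1) from leading terms; C = 5/4 at k = 0.
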